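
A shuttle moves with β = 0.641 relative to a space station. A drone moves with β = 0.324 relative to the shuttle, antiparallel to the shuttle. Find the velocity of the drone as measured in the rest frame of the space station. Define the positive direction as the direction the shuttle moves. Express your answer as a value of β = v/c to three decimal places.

With v = 0.641 and u' = -0.324 (in units of c),
u = (u' + v)/(1 + u'v/c²):
u = (-0.324 + 0.641) / (1 + (-0.324)·0.641) = 0.3170/0.7923 = 0.4001

β = +0.400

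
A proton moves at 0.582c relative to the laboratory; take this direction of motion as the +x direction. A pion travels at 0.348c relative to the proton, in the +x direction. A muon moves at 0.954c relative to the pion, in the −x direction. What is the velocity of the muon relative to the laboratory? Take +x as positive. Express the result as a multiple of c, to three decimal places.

Apply u = (u' + v)/(1 + u'v/c²) successively, working outward toward the laboratory.
Start: velocity of the proton relative to the laboratory = 0.5820c.
Compose with the pion (u' = 0.348 in the proton frame): u_1 = (0.348 + 0.582) / (1 + 0.348·0.582) = 0.9300/1.2025 = 0.7734.
Compose with the muon (u' = -0.954 in the pion frame): u_2 = (-0.954 + 0.773) / (1 + (-0.954)·0.773) = -0.1806/0.2622 = -0.6889.

-0.689c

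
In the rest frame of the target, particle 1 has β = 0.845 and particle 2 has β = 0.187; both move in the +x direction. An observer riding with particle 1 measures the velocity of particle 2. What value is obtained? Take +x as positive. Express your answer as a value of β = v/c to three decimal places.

β = -0.781

β_A = 0.845, β_B = 0.187.
Transform to A's frame with the inverse velocity-addition law: u' = (u − v)/(1 − uv/c²), taking u = β_B and v = β_A.
u' = (0.187 − 0.845) / (1 − (0.845)(0.187)) = -0.6580/0.8420 = -0.7815.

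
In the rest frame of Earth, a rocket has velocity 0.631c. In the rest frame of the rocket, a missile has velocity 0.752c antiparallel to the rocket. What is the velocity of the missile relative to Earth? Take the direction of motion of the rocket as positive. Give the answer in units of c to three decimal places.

-0.230c

With v = 0.631 and u' = -0.752 (in units of c),
u = (u' + v)/(1 + u'v/c²):
u = (-0.752 + 0.631) / (1 + (-0.752)·0.631) = -0.1210/0.5255 = -0.2303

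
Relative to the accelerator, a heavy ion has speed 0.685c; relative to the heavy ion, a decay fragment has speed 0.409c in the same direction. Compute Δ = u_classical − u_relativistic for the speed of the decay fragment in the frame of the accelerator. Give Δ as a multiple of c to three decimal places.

Galilean: u_cl = 0.409 + 0.685 = 1.0940.
Relativistic: u_rel = (0.409 + 0.685) / (1 + 0.409·0.685) = 1.0940/1.2802 = 0.8546.
Δ = 1.0940 − 0.8546 = 0.2394.
(The classical prediction exceeds c; the relativistic result does not.)

Δ = 0.239c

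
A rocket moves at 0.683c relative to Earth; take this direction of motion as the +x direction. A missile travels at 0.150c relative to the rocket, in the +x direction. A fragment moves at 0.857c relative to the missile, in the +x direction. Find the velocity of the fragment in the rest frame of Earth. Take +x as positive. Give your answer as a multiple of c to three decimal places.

0.979c

Apply u = (u' + v)/(1 + u'v/c²) successively, working outward toward Earth.
Start: velocity of the rocket relative to Earth = 0.6830c.
Compose with the missile (u' = 0.150 in the rocket frame): u_1 = (0.150 + 0.683) / (1 + 0.150·0.683) = 0.8330/1.1024 = 0.7556.
Compose with the fragment (u' = 0.857 in the missile frame): u_2 = (0.857 + 0.756) / (1 + 0.857·0.756) = 1.6126/1.6475 = 0.9788.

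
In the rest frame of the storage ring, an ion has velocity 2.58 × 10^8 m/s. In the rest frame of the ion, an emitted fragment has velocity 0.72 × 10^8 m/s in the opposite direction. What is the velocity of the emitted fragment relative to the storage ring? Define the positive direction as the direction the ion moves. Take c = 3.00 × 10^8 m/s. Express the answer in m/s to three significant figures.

+2.34 × 10^8 m/s

In units of c (dividing by 3.00 × 10^8 m/s): v = 0.860, u' = -0.240.
u = (u' + v)/(1 + u'v/c²):
u = (-0.240 + 0.860) / (1 + (-0.240)·0.860) = 0.6200/0.7936 = 0.7812
(Galilean addition would give +0.620c.)
Converting back: u = 0.7812 × 3.00 × 10^8 m/s.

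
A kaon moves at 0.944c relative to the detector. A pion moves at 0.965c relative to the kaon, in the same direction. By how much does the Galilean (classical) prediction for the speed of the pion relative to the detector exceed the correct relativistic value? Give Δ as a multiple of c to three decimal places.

Δ = 0.910c

Galilean: u_cl = 0.965 + 0.944 = 1.9090.
Relativistic: u_rel = (0.965 + 0.944) / (1 + 0.965·0.944) = 1.9090/1.9110 = 0.9990.
Δ = 1.9090 − 0.9990 = 0.9100.
(The classical prediction exceeds c; the relativistic result does not.)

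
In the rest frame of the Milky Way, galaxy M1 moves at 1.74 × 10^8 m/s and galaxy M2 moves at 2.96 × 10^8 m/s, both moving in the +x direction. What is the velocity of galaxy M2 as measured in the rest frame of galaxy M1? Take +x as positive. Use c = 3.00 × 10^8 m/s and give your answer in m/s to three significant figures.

+2.85 × 10^8 m/s

β_A = 0.580, β_B = 0.987 (dividing each by c = 3.00 × 10^8 m/s).
Transform to A's frame with the inverse velocity-addition law: u' = (u − v)/(1 − uv/c²), taking u = β_B and v = β_A.
u' = (0.987 − 0.580) / (1 − (0.580)(0.987)) = 0.4067/0.4277 = 0.9507.
u' = 0.9507 × 3.00 × 10^8 m/s.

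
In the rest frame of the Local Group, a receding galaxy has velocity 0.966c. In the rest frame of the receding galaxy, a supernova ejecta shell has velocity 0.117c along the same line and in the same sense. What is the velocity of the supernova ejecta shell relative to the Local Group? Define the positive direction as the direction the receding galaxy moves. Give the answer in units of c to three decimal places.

With v = 0.966 and u' = 0.117 (in units of c),
u = (u' + v)/(1 + u'v/c²):
u = (0.117 + 0.966) / (1 + 0.117·0.966) = 1.0830/1.1130 = 0.9730
(Galilean addition would give +1.083c, exceeding c.)

0.973c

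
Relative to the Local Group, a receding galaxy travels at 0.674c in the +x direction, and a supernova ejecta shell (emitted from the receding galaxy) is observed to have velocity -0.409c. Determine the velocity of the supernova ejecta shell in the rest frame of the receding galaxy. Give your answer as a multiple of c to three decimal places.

-0.849c

Invert the composition law: u' = (u − v)/(1 − uv/c²).
u' = (-0.409 − 0.674) / (1 − (-0.409)(0.674)) = -1.0830/1.2757 = -0.8490.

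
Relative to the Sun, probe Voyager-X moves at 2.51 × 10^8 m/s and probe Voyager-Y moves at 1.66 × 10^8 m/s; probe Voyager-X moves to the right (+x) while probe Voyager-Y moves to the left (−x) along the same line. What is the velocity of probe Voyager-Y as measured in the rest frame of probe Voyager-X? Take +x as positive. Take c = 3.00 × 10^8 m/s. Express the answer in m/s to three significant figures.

β_A = 0.837, β_B = -0.553 (dividing each by c = 3.00 × 10^8 m/s).
Transform to A's frame with the inverse velocity-addition law: u' = (u − v)/(1 − uv/c²), taking u = β_B and v = β_A.
u' = (-0.553 − 0.837) / (1 − (0.837)(-0.553)) = -1.3900/1.4630 = -0.9501.
u' = -0.9501 × 3.00 × 10^8 m/s.

-2.85 × 10^8 m/s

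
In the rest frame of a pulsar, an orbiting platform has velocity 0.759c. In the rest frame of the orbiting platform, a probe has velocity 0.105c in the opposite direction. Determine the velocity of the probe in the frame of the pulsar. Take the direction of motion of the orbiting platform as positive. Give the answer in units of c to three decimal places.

With v = 0.759 and u' = -0.105 (in units of c),
u = (u' + v)/(1 + u'v/c²):
u = (-0.105 + 0.759) / (1 + (-0.105)·0.759) = 0.6540/0.9203 = 0.7106
(Galilean addition would give +0.654c.)

+0.711c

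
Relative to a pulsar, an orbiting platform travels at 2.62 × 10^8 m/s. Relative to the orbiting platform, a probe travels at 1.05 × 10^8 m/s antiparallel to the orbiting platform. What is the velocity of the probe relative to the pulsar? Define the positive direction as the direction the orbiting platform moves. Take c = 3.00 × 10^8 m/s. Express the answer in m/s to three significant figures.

In units of c (dividing by 3.00 × 10^8 m/s): v = 0.873, u' = -0.350.
u = (u' + v)/(1 + u'v/c²):
u = (-0.350 + 0.873) / (1 + (-0.350)·0.873) = 0.5233/0.6943 = 0.7537
Converting back: u = 0.7537 × 3.00 × 10^8 m/s.

+2.26 × 10^8 m/s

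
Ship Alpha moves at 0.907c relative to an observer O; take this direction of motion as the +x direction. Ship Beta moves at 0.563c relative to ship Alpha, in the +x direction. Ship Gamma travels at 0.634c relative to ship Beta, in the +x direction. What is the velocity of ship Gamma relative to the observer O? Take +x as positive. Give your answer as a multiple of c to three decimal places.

0.994c

Apply u = (u' + v)/(1 + u'v/c²) successively, working outward toward the observer O.
Start: velocity of ship Alpha relative to the observer O = 0.9070c.
Compose with ship Beta (u' = 0.563 in ship Alpha frame): u_1 = (0.563 + 0.907) / (1 + 0.563·0.907) = 1.4700/1.5106 = 0.9731.
Compose with ship Gamma (u' = 0.634 in ship Beta frame): u_2 = (0.634 + 0.973) / (1 + 0.634·0.973) = 1.6071/1.6169 = 0.9939.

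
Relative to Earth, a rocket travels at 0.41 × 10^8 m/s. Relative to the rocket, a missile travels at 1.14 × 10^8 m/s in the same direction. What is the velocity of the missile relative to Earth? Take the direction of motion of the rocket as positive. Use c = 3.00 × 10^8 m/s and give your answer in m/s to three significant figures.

1.47 × 10^8 m/s

In units of c (dividing by 3.00 × 10^8 m/s): v = 0.137, u' = 0.380.
u = (u' + v)/(1 + u'v/c²):
u = (0.380 + 0.137) / (1 + 0.380·0.137) = 0.5167/1.0519 = 0.4912
Converting back: u = 0.4912 × 3.00 × 10^8 m/s.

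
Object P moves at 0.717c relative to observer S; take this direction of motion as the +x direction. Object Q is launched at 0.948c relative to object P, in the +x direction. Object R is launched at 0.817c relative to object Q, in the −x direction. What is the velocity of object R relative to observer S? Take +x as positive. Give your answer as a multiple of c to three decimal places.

Apply u = (u' + v)/(1 + u'v/c²) successively, working outward toward observer S.
Start: velocity of object P relative to observer S = 0.7170c.
Compose with object Q (u' = 0.948 in object P frame): u_1 = (0.948 + 0.717) / (1 + 0.948·0.717) = 1.6650/1.6797 = 0.9912.
Compose with object R (u' = -0.817 in object Q frame): u_2 = (-0.817 + 0.991) / (1 + (-0.817)·0.991) = 0.1742/0.1902 = 0.9163.

+0.916c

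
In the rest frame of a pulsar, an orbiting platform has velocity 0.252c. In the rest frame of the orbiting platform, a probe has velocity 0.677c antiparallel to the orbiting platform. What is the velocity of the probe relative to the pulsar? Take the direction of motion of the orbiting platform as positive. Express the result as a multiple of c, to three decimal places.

With v = 0.252 and u' = -0.677 (in units of c),
u = (u' + v)/(1 + u'v/c²):
u = (-0.677 + 0.252) / (1 + (-0.677)·0.252) = -0.4250/0.8294 = -0.5124

-0.512c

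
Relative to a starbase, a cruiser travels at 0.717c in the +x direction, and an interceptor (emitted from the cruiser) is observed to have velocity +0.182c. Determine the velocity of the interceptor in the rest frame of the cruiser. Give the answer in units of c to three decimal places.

Invert the composition law: u' = (u − v)/(1 − uv/c²).
u' = (0.182 − 0.717) / (1 − (0.182)(0.717)) = -0.5350/0.8695 = -0.6153.

-0.615c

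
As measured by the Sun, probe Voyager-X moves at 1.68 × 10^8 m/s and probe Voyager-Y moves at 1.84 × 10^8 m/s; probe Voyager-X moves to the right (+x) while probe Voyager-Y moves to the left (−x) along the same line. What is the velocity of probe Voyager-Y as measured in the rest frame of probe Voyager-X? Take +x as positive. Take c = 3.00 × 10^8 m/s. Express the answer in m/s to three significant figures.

β_A = 0.560, β_B = -0.613 (dividing each by c = 3.00 × 10^8 m/s).
Transform to A's frame with the inverse velocity-addition law: u' = (u − v)/(1 − uv/c²), taking u = β_B and v = β_A.
u' = (-0.613 − 0.560) / (1 − (0.560)(-0.613)) = -1.1733/1.3435 = -0.8734.
u' = -0.8734 × 3.00 × 10^8 m/s.

-2.62 × 10^8 m/s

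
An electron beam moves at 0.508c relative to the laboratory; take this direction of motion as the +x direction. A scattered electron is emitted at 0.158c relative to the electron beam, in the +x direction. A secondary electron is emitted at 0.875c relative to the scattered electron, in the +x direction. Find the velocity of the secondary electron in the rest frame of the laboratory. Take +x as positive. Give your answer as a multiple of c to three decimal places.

0.969c

Apply u = (u' + v)/(1 + u'v/c²) successively, working outward toward the laboratory.
Start: velocity of the electron beam relative to the laboratory = 0.5080c.
Compose with the scattered electron (u' = 0.158 in the electron beam frame): u_1 = (0.158 + 0.508) / (1 + 0.158·0.508) = 0.6660/1.0803 = 0.6165.
Compose with the secondary electron (u' = 0.875 in the scattered electron frame): u_2 = (0.875 + 0.617) / (1 + 0.875·0.617) = 1.4915/1.5395 = 0.9689.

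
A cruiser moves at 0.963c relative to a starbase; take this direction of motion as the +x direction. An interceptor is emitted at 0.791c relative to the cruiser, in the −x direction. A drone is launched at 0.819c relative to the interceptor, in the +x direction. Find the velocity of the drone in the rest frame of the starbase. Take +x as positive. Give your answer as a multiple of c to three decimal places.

Apply u = (u' + v)/(1 + u'v/c²) successively, working outward toward the starbase.
Start: velocity of the cruiser relative to the starbase = 0.9630c.
Compose with the interceptor (u' = -0.791 in the cruiser frame): u_1 = (-0.791 + 0.963) / (1 + (-0.791)·0.963) = 0.1720/0.2383 = 0.7219.
Compose with the drone (u' = 0.819 in the interceptor frame): u_2 = (0.819 + 0.722) / (1 + 0.819·0.722) = 1.5409/1.5912 = 0.9684.

+0.968c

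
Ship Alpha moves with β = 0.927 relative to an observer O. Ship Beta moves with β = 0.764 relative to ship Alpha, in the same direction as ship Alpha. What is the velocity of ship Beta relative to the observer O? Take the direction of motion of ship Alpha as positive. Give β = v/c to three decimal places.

With v = 0.927 and u' = 0.764 (in units of c),
u = (u' + v)/(1 + u'v/c²):
u = (0.764 + 0.927) / (1 + 0.764·0.927) = 1.6910/1.7082 = 0.9899
(Galilean addition would give +1.691c, exceeding c.)

β = 0.990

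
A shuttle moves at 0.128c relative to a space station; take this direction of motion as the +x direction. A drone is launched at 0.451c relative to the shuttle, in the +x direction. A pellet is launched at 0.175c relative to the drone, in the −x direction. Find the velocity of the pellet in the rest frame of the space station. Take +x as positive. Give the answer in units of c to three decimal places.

+0.412c

Apply u = (u' + v)/(1 + u'v/c²) successively, working outward toward the space station.
Start: velocity of the shuttle relative to the space station = 0.1280c.
Compose with the drone (u' = 0.451 in the shuttle frame): u_1 = (0.451 + 0.128) / (1 + 0.451·0.128) = 0.5790/1.0577 = 0.5474.
Compose with the pellet (u' = -0.175 in the drone frame): u_2 = (-0.175 + 0.547) / (1 + (-0.175)·0.547) = 0.3724/0.9042 = 0.4119.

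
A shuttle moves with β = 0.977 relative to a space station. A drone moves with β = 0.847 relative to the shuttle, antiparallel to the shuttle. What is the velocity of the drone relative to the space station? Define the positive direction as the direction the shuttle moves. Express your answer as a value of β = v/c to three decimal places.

β = +0.754

With v = 0.977 and u' = -0.847 (in units of c),
u = (u' + v)/(1 + u'v/c²):
u = (-0.847 + 0.977) / (1 + (-0.847)·0.977) = 0.1300/0.1725 = 0.7537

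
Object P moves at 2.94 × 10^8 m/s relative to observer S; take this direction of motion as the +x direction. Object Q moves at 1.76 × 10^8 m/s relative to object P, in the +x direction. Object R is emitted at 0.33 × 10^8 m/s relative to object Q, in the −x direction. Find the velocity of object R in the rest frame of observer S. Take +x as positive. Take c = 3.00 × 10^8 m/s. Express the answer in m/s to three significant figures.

+2.98 × 10^8 m/s

Apply u = (u' + v)/(1 + u'v/c²) successively, working outward toward observer S.
(Dividing each given speed by c = 3.00 × 10^8 m/s to work in units of c.)
Start: velocity of object P relative to observer S = 0.9800c.
Compose with object Q (u' = 0.587 in object P frame): u_1 = (0.587 + 0.980) / (1 + 0.587·0.980) = 1.5667/1.5749 = 0.9948.
Compose with object R (u' = -0.110 in object Q frame): u_2 = (-0.110 + 0.995) / (1 + (-0.110)·0.995) = 0.8848/0.8906 = 0.9935.
So u = 0.9935 × 3.00 × 10^8 m/s.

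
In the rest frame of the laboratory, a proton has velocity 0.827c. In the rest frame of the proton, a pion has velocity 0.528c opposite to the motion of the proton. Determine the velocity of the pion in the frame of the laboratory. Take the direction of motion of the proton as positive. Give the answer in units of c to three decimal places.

+0.531c

With v = 0.827 and u' = -0.528 (in units of c),
u = (u' + v)/(1 + u'v/c²):
u = (-0.528 + 0.827) / (1 + (-0.528)·0.827) = 0.2990/0.5633 = 0.5308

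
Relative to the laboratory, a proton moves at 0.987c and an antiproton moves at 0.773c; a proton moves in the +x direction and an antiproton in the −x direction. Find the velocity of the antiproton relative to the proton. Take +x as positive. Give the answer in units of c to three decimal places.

β_A = 0.987, β_B = -0.773.
Transform to A's frame with the inverse velocity-addition law: u' = (u − v)/(1 − uv/c²), taking u = β_B and v = β_A.
u' = (-0.773 − 0.987) / (1 − (0.987)(-0.773)) = -1.7600/1.7630 = -0.9983.

-0.998c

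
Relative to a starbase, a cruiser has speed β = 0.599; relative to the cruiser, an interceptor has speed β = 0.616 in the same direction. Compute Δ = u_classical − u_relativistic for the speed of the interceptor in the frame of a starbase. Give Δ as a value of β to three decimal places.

Δ = 0.327

Galilean: u_cl = 0.616 + 0.599 = 1.2150.
Relativistic: u_rel = (0.616 + 0.599) / (1 + 0.616·0.599) = 1.2150/1.3690 = 0.8875.
Δ = 1.2150 − 0.8875 = 0.3275.
(The classical prediction exceeds c; the relativistic result does not.)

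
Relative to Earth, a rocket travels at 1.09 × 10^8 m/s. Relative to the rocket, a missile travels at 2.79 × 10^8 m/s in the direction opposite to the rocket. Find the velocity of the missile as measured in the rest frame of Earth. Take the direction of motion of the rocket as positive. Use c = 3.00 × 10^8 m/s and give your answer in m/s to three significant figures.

In units of c (dividing by 3.00 × 10^8 m/s): v = 0.363, u' = -0.930.
u = (u' + v)/(1 + u'v/c²):
u = (-0.930 + 0.363) / (1 + (-0.930)·0.363) = -0.5667/0.6621 = -0.8559
(Galilean addition would give -0.567c.)
Converting back: u = -0.8559 × 3.00 × 10^8 m/s.

-2.57 × 10^8 m/s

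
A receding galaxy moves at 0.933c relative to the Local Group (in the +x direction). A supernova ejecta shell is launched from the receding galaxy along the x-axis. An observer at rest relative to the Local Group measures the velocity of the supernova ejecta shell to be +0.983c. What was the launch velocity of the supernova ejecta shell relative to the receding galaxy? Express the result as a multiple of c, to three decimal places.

Invert the composition law: u' = (u − v)/(1 − uv/c²).
u' = (0.983 − 0.933) / (1 − (0.983)(0.933)) = 0.0500/0.0829 = 0.6034.

+0.603c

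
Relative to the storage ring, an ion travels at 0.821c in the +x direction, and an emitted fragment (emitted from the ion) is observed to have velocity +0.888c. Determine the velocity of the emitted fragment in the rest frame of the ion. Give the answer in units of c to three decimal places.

Invert the composition law: u' = (u − v)/(1 − uv/c²).
u' = (0.888 − 0.821) / (1 − (0.888)(0.821)) = 0.0670/0.2710 = 0.2473.

+0.247c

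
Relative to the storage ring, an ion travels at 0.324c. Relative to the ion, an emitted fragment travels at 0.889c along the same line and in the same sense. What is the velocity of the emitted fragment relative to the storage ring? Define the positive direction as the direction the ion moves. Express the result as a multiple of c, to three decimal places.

0.942c

With v = 0.324 and u' = 0.889 (in units of c),
u = (u' + v)/(1 + u'v/c²):
u = (0.889 + 0.324) / (1 + 0.889·0.324) = 1.2130/1.2880 = 0.9417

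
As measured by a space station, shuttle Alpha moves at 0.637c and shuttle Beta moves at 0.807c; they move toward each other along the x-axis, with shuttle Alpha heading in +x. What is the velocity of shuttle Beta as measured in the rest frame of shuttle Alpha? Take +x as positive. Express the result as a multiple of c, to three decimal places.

-0.954c

β_A = 0.637, β_B = -0.807.
Transform to A's frame with the inverse velocity-addition law: u' = (u − v)/(1 − uv/c²), taking u = β_B and v = β_A.
u' = (-0.807 − 0.637) / (1 − (0.637)(-0.807)) = -1.4440/1.5141 = -0.9537.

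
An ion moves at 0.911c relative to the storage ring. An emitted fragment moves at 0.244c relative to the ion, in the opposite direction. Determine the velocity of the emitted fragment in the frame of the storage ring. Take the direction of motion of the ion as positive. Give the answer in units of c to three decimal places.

+0.858c

With v = 0.911 and u' = -0.244 (in units of c),
u = (u' + v)/(1 + u'v/c²):
u = (-0.244 + 0.911) / (1 + (-0.244)·0.911) = 0.6670/0.7777 = 0.8576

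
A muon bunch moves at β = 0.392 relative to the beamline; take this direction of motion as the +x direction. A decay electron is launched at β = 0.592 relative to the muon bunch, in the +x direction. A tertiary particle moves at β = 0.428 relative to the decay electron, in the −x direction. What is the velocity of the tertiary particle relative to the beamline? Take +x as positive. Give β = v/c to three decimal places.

β = +0.563

Apply u = (u' + v)/(1 + u'v/c²) successively, working outward toward the beamline.
Start: velocity of the muon bunch relative to the beamline = 0.3920c.
Compose with the decay electron (u' = 0.592 in the muon bunch frame): u_1 = (0.592 + 0.392) / (1 + 0.592·0.392) = 0.9840/1.2321 = 0.7987.
Compose with the tertiary particle (u' = -0.428 in the decay electron frame): u_2 = (-0.428 + 0.799) / (1 + (-0.428)·0.799) = 0.3707/0.6582 = 0.5632.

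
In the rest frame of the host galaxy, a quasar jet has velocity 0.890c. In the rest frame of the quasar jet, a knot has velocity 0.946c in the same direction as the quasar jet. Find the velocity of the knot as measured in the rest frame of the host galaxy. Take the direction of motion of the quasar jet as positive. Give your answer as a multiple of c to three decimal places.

0.997c

With v = 0.890 and u' = 0.946 (in units of c),
u = (u' + v)/(1 + u'v/c²):
u = (0.946 + 0.890) / (1 + 0.946·0.890) = 1.8360/1.8419 = 0.9968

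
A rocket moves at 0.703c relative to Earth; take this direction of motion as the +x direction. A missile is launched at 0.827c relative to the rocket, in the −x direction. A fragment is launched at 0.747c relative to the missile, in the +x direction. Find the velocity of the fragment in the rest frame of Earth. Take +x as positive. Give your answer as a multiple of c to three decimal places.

+0.579c

Apply u = (u' + v)/(1 + u'v/c²) successively, working outward toward Earth.
Start: velocity of the rocket relative to Earth = 0.7030c.
Compose with the missile (u' = -0.827 in the rocket frame): u_1 = (-0.827 + 0.703) / (1 + (-0.827)·0.703) = -0.1240/0.4186 = -0.2962.
Compose with the fragment (u' = 0.747 in the missile frame): u_2 = (0.747 + (-0.296)) / (1 + 0.747·(-0.296)) = 0.4508/0.7787 = 0.5789.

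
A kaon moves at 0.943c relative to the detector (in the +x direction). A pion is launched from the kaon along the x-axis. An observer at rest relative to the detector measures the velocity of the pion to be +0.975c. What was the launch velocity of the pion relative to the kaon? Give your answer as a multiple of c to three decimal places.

Invert the composition law: u' = (u − v)/(1 − uv/c²).
u' = (0.975 − 0.943) / (1 − (0.975)(0.943)) = 0.0320/0.0806 = 0.3971.

+0.397c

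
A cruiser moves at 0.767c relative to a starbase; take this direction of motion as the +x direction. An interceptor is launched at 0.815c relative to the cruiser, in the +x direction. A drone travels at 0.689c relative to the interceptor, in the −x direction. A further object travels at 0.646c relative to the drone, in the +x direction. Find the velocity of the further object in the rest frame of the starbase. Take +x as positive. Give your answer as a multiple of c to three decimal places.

+0.969c

Apply u = (u' + v)/(1 + u'v/c²) successively, working outward toward the starbase.
Start: velocity of the cruiser relative to the starbase = 0.7670c.
Compose with the interceptor (u' = 0.815 in the cruiser frame): u_1 = (0.815 + 0.767) / (1 + 0.815·0.767) = 1.5820/1.6251 = 0.9735.
Compose with the drone (u' = -0.689 in the interceptor frame): u_2 = (-0.689 + 0.973) / (1 + (-0.689)·0.973) = 0.2845/0.3293 = 0.8639.
Compose with the further object (u' = 0.646 in the drone frame): u_3 = (0.646 + 0.864) / (1 + 0.646·0.864) = 1.5099/1.5581 = 0.9691.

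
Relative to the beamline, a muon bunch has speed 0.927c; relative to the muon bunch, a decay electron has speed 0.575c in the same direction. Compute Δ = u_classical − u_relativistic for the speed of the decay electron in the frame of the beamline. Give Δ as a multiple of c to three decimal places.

Δ = 0.522c

Galilean: u_cl = 0.575 + 0.927 = 1.5020.
Relativistic: u_rel = (0.575 + 0.927) / (1 + 0.575·0.927) = 1.5020/1.5330 = 0.9798.
Δ = 1.5020 − 0.9798 = 0.5222.
(The classical prediction exceeds c; the relativistic result does not.)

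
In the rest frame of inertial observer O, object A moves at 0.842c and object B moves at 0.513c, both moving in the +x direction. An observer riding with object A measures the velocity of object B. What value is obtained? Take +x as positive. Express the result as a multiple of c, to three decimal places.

-0.579c

β_A = 0.842, β_B = 0.513.
Transform to A's frame with the inverse velocity-addition law: u' = (u − v)/(1 − uv/c²), taking u = β_B and v = β_A.
u' = (0.513 − 0.842) / (1 − (0.842)(0.513)) = -0.3290/0.5681 = -0.5792.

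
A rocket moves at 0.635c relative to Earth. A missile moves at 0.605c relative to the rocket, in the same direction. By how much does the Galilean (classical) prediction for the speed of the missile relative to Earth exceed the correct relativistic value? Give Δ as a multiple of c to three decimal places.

Δ = 0.344c

Galilean: u_cl = 0.605 + 0.635 = 1.2400.
Relativistic: u_rel = (0.605 + 0.635) / (1 + 0.605·0.635) = 1.2400/1.3842 = 0.8958.
Δ = 1.2400 − 0.8958 = 0.3442.
(The classical prediction exceeds c; the relativistic result does not.)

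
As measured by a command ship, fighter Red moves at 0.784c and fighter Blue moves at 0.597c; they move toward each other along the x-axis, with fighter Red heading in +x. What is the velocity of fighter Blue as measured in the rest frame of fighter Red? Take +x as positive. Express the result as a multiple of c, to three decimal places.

-0.941c

β_A = 0.784, β_B = -0.597.
Transform to A's frame with the inverse velocity-addition law: u' = (u − v)/(1 − uv/c²), taking u = β_B and v = β_A.
u' = (-0.597 − 0.784) / (1 − (0.784)(-0.597)) = -1.3810/1.4680 = -0.9407.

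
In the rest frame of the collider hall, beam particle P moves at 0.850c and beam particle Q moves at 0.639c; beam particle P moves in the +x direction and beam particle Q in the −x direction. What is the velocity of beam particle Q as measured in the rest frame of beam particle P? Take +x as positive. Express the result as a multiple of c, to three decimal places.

β_A = 0.850, β_B = -0.639.
Transform to A's frame with the inverse velocity-addition law: u' = (u − v)/(1 − uv/c²), taking u = β_B and v = β_A.
u' = (-0.639 − 0.850) / (1 − (0.850)(-0.639)) = -1.4890/1.5432 = -0.9649.

-0.965c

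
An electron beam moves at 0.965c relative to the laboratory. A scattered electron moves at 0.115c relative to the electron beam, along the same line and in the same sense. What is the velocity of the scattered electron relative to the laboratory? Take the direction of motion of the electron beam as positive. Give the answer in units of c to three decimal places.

0.972c

With v = 0.965 and u' = 0.115 (in units of c),
u = (u' + v)/(1 + u'v/c²):
u = (0.115 + 0.965) / (1 + 0.115·0.965) = 1.0800/1.1110 = 0.9721
(Galilean addition would give +1.080c, exceeding c.)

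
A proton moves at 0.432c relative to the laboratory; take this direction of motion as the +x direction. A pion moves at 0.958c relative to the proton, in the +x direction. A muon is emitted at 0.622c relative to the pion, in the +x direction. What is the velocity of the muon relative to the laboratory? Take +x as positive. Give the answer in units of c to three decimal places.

0.996c

Apply u = (u' + v)/(1 + u'v/c²) successively, working outward toward the laboratory.
Start: velocity of the proton relative to the laboratory = 0.4320c.
Compose with the pion (u' = 0.958 in the proton frame): u_1 = (0.958 + 0.432) / (1 + 0.958·0.432) = 1.3900/1.4139 = 0.9831.
Compose with the muon (u' = 0.622 in the pion frame): u_2 = (0.622 + 0.983) / (1 + 0.622·0.983) = 1.6051/1.6115 = 0.9960.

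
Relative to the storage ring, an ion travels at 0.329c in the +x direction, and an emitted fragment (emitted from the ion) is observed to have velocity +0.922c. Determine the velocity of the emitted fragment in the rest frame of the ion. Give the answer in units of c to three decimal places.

Invert the composition law: u' = (u − v)/(1 − uv/c²).
u' = (0.922 − 0.329) / (1 − (0.922)(0.329)) = 0.5930/0.6967 = 0.8512.

+0.851c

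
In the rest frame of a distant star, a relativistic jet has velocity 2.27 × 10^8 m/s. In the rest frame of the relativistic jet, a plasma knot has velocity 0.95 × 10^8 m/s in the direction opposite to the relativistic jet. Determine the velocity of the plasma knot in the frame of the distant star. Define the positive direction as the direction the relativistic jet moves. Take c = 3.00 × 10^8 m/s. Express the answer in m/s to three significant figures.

+1.74 × 10^8 m/s

In units of c (dividing by 3.00 × 10^8 m/s): v = 0.757, u' = -0.317.
u = (u' + v)/(1 + u'v/c²):
u = (-0.317 + 0.757) / (1 + (-0.317)·0.757) = 0.4400/0.7604 = 0.5787
Converting back: u = 0.5787 × 3.00 × 10^8 m/s.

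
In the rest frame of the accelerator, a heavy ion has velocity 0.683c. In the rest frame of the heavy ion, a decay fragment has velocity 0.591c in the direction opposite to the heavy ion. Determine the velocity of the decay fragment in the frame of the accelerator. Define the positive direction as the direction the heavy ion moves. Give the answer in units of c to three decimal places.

+0.154c

With v = 0.683 and u' = -0.591 (in units of c),
u = (u' + v)/(1 + u'v/c²):
u = (-0.591 + 0.683) / (1 + (-0.591)·0.683) = 0.0920/0.5963 = 0.1543
(Galilean addition would give +0.092c.)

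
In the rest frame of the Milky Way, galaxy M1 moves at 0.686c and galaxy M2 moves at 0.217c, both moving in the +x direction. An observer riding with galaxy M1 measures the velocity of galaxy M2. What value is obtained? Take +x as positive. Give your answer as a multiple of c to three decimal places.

β_A = 0.686, β_B = 0.217.
Transform to A's frame with the inverse velocity-addition law: u' = (u − v)/(1 − uv/c²), taking u = β_B and v = β_A.
u' = (0.217 − 0.686) / (1 − (0.686)(0.217)) = -0.4690/0.8511 = -0.5510.

-0.551c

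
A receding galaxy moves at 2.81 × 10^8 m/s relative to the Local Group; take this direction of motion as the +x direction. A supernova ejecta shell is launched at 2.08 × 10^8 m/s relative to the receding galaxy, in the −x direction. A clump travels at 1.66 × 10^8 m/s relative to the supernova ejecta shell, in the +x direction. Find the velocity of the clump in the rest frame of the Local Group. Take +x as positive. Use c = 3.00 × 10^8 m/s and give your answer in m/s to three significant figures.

Apply u = (u' + v)/(1 + u'v/c²) successively, working outward toward the Local Group.
(Dividing each given speed by c = 3.00 × 10^8 m/s to work in units of c.)
Start: velocity of the receding galaxy relative to the Local Group = 0.9367c.
Compose with the supernova ejecta shell (u' = -0.693 in the receding galaxy frame): u_1 = (-0.693 + 0.937) / (1 + (-0.693)·0.937) = 0.2433/0.3506 = 0.6941.
Compose with the clump (u' = 0.553 in the supernova ejecta shell frame): u_2 = (0.553 + 0.694) / (1 + 0.553·0.694) = 1.2474/1.3841 = 0.9013.
So u = 0.9013 × 3.00 × 10^8 m/s.

+2.70 × 10^8 m/s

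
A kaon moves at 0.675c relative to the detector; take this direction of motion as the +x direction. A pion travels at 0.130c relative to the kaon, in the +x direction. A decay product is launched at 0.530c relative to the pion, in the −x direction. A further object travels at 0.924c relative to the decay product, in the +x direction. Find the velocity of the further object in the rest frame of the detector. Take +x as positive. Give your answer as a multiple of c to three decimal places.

Apply u = (u' + v)/(1 + u'v/c²) successively, working outward toward the detector.
Start: velocity of the kaon relative to the detector = 0.6750c.
Compose with the pion (u' = 0.130 in the kaon frame): u_1 = (0.130 + 0.675) / (1 + 0.130·0.675) = 0.8050/1.0877 = 0.7401.
Compose with the decay product (u' = -0.530 in the pion frame): u_2 = (-0.530 + 0.740) / (1 + (-0.530)·0.740) = 0.2101/0.6078 = 0.3456.
Compose with the further object (u' = 0.924 in the decay product frame): u_3 = (0.924 + 0.346) / (1 + 0.924·0.346) = 1.2696/1.3194 = 0.9623.

+0.962c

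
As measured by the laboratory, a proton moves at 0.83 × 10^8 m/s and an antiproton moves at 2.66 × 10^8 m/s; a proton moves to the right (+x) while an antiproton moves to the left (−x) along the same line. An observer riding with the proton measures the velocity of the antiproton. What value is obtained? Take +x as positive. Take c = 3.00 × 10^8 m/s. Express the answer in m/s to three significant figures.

-2.80 × 10^8 m/s

β_A = 0.277, β_B = -0.887 (dividing each by c = 3.00 × 10^8 m/s).
Transform to A's frame with the inverse velocity-addition law: u' = (u − v)/(1 − uv/c²), taking u = β_B and v = β_A.
u' = (-0.887 − 0.277) / (1 − (0.277)(-0.887)) = -1.1633/1.2453 = -0.9342.
u' = -0.9342 × 3.00 × 10^8 m/s.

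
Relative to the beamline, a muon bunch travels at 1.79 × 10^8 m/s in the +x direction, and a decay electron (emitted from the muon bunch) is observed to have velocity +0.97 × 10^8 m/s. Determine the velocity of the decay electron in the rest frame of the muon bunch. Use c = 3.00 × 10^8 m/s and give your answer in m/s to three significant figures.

v = 0.597c, u = 0.323c.
Invert the composition law: u' = (u − v)/(1 − uv/c²).
u' = (0.323 − 0.597) / (1 − (0.323)(0.597)) = -0.2733/0.8071 = -0.3387.
u' = -0.3387 × 3.00 × 10^8 m/s.

-1.02 × 10^8 m/s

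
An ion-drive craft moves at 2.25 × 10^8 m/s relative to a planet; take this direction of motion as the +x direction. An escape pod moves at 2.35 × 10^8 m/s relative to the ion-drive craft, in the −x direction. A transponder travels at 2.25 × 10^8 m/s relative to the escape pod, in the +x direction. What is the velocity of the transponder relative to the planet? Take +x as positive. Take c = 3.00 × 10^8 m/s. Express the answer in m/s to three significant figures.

Apply u = (u' + v)/(1 + u'v/c²) successively, working outward toward the planet.
(Dividing each given speed by c = 3.00 × 10^8 m/s to work in units of c.)
Start: velocity of the ion-drive craft relative to the planet = 0.7500c.
Compose with the escape pod (u' = -0.783 in the ion-drive craft frame): u_1 = (-0.783 + 0.750) / (1 + (-0.783)·0.750) = -0.0333/0.4125 = -0.0808.
Compose with the transponder (u' = 0.750 in the escape pod frame): u_2 = (0.750 + (-0.081)) / (1 + 0.750·(-0.081)) = 0.6692/0.9394 = 0.7124.
So u = 0.7124 × 3.00 × 10^8 m/s.

+2.14 × 10^8 m/s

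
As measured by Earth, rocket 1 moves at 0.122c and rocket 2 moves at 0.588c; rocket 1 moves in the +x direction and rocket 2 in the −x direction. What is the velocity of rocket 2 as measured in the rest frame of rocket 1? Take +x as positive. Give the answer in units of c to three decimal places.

β_A = 0.122, β_B = -0.588.
Transform to A's frame with the inverse velocity-addition law: u' = (u − v)/(1 − uv/c²), taking u = β_B and v = β_A.
u' = (-0.588 − 0.122) / (1 − (0.122)(-0.588)) = -0.7100/1.0717 = -0.6625.

-0.662c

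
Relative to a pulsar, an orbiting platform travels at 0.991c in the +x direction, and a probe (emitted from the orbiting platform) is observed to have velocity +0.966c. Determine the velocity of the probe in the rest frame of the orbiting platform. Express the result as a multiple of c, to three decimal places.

Invert the composition law: u' = (u − v)/(1 − uv/c²).
u' = (0.966 − 0.991) / (1 − (0.966)(0.991)) = -0.0250/0.0427 = -0.5856.

-0.586c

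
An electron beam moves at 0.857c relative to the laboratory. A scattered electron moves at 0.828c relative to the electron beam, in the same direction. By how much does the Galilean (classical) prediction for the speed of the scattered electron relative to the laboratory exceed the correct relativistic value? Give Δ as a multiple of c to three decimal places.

Galilean: u_cl = 0.828 + 0.857 = 1.6850.
Relativistic: u_rel = (0.828 + 0.857) / (1 + 0.828·0.857) = 1.6850/1.7096 = 0.9856.
Δ = 1.6850 − 0.9856 = 0.6994.
(The classical prediction exceeds c; the relativistic result does not.)

Δ = 0.699c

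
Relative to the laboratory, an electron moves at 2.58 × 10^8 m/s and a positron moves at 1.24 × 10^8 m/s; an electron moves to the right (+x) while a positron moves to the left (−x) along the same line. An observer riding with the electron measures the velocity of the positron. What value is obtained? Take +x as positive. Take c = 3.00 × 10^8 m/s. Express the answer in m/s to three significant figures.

β_A = 0.860, β_B = -0.413 (dividing each by c = 3.00 × 10^8 m/s).
Transform to A's frame with the inverse velocity-addition law: u' = (u − v)/(1 − uv/c²), taking u = β_B and v = β_A.
u' = (-0.413 − 0.860) / (1 − (0.860)(-0.413)) = -1.2733/1.3555 = -0.9394.
u' = -0.9394 × 3.00 × 10^8 m/s.

-2.82 × 10^8 m/s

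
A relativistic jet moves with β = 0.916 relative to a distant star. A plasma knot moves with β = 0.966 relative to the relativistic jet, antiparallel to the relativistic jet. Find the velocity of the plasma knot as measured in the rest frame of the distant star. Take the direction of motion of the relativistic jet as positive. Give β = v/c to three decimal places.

With v = 0.916 and u' = -0.966 (in units of c),
u = (u' + v)/(1 + u'v/c²):
u = (-0.966 + 0.916) / (1 + (-0.966)·0.916) = -0.0500/0.1151 = -0.4342

β = -0.434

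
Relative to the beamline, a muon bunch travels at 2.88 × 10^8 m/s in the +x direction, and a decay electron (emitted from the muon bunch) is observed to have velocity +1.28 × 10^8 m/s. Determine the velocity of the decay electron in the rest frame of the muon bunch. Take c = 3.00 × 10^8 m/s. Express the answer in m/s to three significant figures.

-2.71 × 10^8 m/s

v = 0.960c, u = 0.427c.
Invert the composition law: u' = (u − v)/(1 − uv/c²).
u' = (0.427 − 0.960) / (1 − (0.427)(0.960)) = -0.5333/0.5904 = -0.9033.
u' = -0.9033 × 3.00 × 10^8 m/s.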